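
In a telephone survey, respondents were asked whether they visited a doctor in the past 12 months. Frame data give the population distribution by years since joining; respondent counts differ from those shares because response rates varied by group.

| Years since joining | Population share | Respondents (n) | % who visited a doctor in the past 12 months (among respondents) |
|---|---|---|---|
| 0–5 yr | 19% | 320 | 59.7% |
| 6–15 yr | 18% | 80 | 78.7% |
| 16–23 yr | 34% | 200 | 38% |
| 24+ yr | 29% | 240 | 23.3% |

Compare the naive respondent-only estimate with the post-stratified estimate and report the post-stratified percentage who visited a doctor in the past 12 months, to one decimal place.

Unadjusted (pooled respondent) estimate weights by respondent counts:
  (320/840)×59.7 + (80/840)×78.7 + (200/840)×38 + (240/840)×23.3 = 45.9429%
Reweighting by population years since joining shares:
  0.19×59.7 + 0.18×78.7 + 0.34×38 + 0.29×23.3 = 45.186%

45.2%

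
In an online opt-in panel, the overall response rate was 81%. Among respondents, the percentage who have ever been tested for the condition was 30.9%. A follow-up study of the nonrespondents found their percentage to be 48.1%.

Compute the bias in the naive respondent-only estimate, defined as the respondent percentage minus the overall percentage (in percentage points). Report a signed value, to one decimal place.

-3.3 percentage points

Nonresponse fraction = 1 − 0.81 = 0.19.
Bias = (nonresponse fraction) × (respondent percentage − nonrespondent percentage)
     = 0.19 × (30.9 − 48.1) = 0.19 × -17.2 = -3.268.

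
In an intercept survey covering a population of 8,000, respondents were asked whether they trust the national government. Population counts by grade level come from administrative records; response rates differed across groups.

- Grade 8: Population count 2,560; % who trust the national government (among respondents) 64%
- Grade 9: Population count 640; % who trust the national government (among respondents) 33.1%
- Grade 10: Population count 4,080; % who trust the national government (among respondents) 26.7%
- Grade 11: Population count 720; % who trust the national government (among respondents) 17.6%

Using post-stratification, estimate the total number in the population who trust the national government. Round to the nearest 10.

3,070

Estimated count per cell = population count × respondent percentage:
  Grade 8: 2,560 × 64% = 1638.4
  Grade 9: 640 × 33.1% = 211.84
  Grade 10: 4,080 × 26.7% = 1089.36
  Grade 11: 720 × 17.6% = 126.72
Estimated total = 3066.32 → 3,070.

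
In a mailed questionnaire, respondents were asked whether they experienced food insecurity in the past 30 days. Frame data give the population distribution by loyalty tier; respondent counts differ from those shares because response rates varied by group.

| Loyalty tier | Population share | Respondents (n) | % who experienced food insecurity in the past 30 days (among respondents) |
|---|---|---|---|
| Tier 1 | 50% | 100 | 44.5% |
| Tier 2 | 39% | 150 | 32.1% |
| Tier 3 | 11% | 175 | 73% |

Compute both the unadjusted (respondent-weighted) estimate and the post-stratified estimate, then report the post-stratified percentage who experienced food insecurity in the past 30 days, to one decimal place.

42.8%

Without adjustment, the pooled respondent share is:
  (100/425)×44.5 + (150/425)×32.1 + (175/425)×73 = 51.8588%
Reweighting by population loyalty tier shares:
  0.5×44.5 + 0.39×32.1 + 0.11×73 = 42.799%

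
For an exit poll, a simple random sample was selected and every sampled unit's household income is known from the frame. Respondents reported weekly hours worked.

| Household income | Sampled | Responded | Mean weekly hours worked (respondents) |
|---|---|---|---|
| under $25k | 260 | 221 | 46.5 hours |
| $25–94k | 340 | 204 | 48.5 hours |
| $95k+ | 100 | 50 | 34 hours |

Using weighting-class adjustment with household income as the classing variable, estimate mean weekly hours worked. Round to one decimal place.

Class response rates: under $25k 221/260 = 85%, $25–94k 204/340 = 60%, $95k+ 50/100 = 50%.
With weight = n_sampled/n_responded per class, the weighted class total is n_sampled:
  under $25k: 260 × 46.5 = 12,090
  $25–94k: 340 × 48.5 = 16,490
  $95k+: 100 × 34 = 3400
Adjusted estimate = 31,980 / 700 = 45.6857 → 45.7.

45.7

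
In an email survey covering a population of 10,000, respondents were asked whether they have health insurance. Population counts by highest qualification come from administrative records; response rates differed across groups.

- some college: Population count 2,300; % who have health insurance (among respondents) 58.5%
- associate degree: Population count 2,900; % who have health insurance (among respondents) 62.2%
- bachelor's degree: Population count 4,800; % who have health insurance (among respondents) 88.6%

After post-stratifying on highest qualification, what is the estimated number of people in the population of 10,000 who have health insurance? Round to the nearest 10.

7,400

Each cell contributes its population count × the respondent rate:
  some college: 2,300 × 58.5% = 1345.5
  associate degree: 2,900 × 62.2% = 1803.8
  bachelor's degree: 4,800 × 88.6% = 4252.8
Estimated total = 7402.1 → 7,400.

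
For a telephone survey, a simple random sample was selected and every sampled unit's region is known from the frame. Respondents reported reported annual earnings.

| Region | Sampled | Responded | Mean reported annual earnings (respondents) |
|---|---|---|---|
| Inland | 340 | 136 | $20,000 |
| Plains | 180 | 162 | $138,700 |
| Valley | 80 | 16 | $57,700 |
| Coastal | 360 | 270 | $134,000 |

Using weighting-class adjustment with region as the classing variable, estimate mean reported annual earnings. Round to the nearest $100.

$88,100

Class response rates: Inland 136/340 = 40%, Plains 162/180 = 90%, Valley 16/80 = 20%, Coastal 270/360 = 75%.
With weight = n_sampled/n_responded per class, the weighted class total is n_sampled:
  Inland: 340 × 20,000 = 6,800,000
  Plains: 180 × 138,700 = 24,966,000
  Valley: 80 × 57,700 = 4,616,000
  Coastal: 360 × 134,000 = 48,240,000
Adjusted estimate = 84,622,000 / 960 = 88147.9 → $88,100.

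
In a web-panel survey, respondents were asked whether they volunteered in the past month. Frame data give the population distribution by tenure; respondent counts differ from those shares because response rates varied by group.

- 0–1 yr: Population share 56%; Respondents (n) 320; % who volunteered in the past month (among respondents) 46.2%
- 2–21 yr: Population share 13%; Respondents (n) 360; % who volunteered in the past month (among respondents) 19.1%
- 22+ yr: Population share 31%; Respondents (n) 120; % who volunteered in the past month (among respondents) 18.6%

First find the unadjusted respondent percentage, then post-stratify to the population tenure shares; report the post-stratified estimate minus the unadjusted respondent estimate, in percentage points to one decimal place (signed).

Naive respondent-only estimate (weights = respondent counts):
  (320/800)×46.2 + (360/800)×19.1 + (120/800)×18.6 = 29.865%
Post-stratifying to population shares instead:
  0.56×46.2 + 0.13×19.1 + 0.31×18.6 = 34.121%
Difference = 34.121 − 29.865 = 4.256 pp.

+4.3 percentage points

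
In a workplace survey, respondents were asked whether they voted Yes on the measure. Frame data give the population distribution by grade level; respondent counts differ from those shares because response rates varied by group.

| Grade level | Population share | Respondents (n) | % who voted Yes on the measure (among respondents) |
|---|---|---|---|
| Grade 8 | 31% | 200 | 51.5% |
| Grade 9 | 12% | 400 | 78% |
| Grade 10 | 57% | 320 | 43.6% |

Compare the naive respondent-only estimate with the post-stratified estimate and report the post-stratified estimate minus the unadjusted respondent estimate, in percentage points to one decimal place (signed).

-10.1 percentage points

Without adjustment, the pooled respondent share is:
  (200/920)×51.5 + (400/920)×78 + (320/920)×43.6 = 60.2739%
Reweighting by population grade level shares:
  0.31×51.5 + 0.12×78 + 0.57×43.6 = 50.177%
Difference = 50.177 − 60.2739 = -10.0969 pp.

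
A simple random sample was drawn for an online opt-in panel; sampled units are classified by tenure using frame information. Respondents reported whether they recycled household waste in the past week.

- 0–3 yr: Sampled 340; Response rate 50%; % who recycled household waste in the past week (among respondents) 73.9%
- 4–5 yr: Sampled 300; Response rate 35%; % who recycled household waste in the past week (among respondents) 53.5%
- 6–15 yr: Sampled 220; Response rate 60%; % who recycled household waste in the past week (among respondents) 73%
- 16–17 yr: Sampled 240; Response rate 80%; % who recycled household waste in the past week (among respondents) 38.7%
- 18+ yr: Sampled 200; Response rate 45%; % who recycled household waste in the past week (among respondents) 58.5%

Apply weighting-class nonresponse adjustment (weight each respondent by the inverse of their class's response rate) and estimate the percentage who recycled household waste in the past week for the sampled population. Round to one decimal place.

60.2%

With weight = n_sampled/n_responded per class, the weighted class total is n_sampled:
  0–3 yr: 340 × 73.9 = 25126
  4–5 yr: 300 × 53.5 = 16,050
  6–15 yr: 220 × 73 = 16,060
  16–17 yr: 240 × 38.7 = 9288
  18+ yr: 200 × 58.5 = 11,700
Adjusted estimate = 78,224 / 1,300 = 60.1723 → 60.2%.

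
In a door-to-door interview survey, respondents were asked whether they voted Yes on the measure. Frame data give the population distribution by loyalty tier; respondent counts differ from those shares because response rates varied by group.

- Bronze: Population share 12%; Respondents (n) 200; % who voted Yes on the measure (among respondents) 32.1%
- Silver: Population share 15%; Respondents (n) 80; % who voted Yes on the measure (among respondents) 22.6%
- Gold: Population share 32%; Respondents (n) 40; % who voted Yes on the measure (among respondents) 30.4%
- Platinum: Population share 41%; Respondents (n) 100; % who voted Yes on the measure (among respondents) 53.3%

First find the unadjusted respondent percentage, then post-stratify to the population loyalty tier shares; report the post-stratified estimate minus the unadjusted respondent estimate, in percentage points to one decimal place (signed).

+3.6 percentage points

Without adjustment, the pooled respondent share is:
  (200/420)×32.1 + (80/420)×22.6 + (40/420)×30.4 + (100/420)×53.3 = 35.1762%
Reweighting by population loyalty tier shares:
  0.12×32.1 + 0.15×22.6 + 0.32×30.4 + 0.41×53.3 = 38.823%
Difference = 38.823 − 35.1762 = 3.6468 pp.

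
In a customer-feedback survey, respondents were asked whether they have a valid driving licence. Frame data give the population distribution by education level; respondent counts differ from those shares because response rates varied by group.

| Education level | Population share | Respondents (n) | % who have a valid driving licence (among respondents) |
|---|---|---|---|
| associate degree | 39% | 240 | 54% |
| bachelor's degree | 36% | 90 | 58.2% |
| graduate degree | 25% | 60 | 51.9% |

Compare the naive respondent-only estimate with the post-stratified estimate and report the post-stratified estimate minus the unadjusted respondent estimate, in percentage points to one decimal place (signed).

Unadjusted (pooled respondent) estimate weights by respondent counts:
  (240/390)×54 + (90/390)×58.2 + (60/390)×51.9 = 54.6462%
Reweighting by population education level shares:
  0.39×54 + 0.36×58.2 + 0.25×51.9 = 54.987%
Difference = 54.987 − 54.6462 = 0.3408 pp.

+0.3 percentage points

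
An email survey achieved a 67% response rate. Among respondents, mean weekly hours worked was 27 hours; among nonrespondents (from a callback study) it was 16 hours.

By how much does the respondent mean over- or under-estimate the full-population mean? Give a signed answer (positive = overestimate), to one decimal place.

Nonresponse fraction = 1 − 0.67 = 0.33.
Bias = (nonresponse fraction) × (respondent mean − nonrespondent mean)
     = 0.33 × (27 − 16) = 0.33 × 11 = 3.63.

+3.6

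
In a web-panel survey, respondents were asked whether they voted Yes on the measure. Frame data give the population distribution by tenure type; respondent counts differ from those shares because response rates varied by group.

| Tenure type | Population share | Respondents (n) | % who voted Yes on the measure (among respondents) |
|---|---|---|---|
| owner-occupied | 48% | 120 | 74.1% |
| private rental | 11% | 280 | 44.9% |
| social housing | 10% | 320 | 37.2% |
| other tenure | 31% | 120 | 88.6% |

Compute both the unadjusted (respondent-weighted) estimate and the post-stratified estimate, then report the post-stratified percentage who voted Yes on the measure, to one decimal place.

71.7%

Without adjustment, the pooled respondent share is:
  (120/840)×74.1 + (280/840)×44.9 + (320/840)×37.2 + (120/840)×88.6 = 52.381%
Reweighting by population tenure type shares:
  0.48×74.1 + 0.11×44.9 + 0.1×37.2 + 0.31×88.6 = 71.693%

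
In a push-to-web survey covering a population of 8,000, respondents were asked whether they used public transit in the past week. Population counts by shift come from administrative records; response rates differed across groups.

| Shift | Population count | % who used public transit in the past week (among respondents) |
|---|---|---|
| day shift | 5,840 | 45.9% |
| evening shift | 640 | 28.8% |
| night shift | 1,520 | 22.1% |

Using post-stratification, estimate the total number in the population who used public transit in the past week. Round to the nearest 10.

3,200

Each cell contributes its population count × the respondent rate:
  day shift: 5,840 × 45.9% = 2680.56
  evening shift: 640 × 28.8% = 184.32
  night shift: 1,520 × 22.1% = 335.92
Estimated total = 3200.8 → 3,200.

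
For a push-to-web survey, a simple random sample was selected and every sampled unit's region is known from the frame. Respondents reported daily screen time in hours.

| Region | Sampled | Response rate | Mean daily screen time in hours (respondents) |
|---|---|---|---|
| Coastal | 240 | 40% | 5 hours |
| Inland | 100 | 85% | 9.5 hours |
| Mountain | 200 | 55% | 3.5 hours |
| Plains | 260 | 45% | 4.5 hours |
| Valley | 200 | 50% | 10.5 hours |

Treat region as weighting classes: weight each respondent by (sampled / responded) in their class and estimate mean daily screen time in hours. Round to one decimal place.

6.1

With weight = n_sampled/n_responded per class, the weighted class total is n_sampled:
  Coastal: 240 × 5 = 1200
  Inland: 100 × 9.5 = 950
  Mountain: 200 × 3.5 = 700
  Plains: 260 × 4.5 = 1170
  Valley: 200 × 10.5 = 2100
Adjusted estimate = 6120 / 1,000 = 6.12 → 6.1.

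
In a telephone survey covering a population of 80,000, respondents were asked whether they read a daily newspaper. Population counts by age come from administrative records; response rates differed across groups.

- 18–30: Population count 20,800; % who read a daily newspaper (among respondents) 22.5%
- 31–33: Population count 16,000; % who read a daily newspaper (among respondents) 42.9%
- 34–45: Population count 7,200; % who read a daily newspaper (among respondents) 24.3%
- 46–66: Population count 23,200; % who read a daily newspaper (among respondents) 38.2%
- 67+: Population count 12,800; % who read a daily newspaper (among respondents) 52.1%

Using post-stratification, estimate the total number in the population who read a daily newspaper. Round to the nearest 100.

28,800

Apply each group's respondent rate to its population count:
  18–30: 20,800 × 22.5% = 4680
  31–33: 16,000 × 42.9% = 6864
  34–45: 7,200 × 24.3% = 1749.6
  46–66: 23,200 × 38.2% = 8862.4
  67+: 12,800 × 52.1% = 6668.8
Estimated total = 28824.8 → 28,800.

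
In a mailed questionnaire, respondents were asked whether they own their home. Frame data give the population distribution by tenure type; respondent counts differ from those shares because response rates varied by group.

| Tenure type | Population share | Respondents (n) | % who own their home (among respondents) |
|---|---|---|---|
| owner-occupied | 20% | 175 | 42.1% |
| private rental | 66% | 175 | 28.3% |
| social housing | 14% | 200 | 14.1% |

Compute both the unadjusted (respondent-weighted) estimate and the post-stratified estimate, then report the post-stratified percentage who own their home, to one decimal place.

29.1%

Without adjustment, the pooled respondent share is:
  (175/550)×42.1 + (175/550)×28.3 + (200/550)×14.1 = 27.5273%
Post-stratified estimate weights by population shares:
  0.2×42.1 + 0.66×28.3 + 0.14×14.1 = 29.072%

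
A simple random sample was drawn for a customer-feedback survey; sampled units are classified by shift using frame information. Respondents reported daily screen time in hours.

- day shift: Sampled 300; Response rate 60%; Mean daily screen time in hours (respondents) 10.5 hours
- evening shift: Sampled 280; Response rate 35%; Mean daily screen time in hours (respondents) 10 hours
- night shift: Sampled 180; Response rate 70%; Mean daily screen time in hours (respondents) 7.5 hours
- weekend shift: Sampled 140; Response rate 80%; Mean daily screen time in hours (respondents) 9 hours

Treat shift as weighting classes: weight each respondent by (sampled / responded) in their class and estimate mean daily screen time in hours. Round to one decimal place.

With weight = n_sampled/n_responded per class, the weighted class total is n_sampled:
  day shift: 300 × 10.5 = 3150
  evening shift: 280 × 10 = 2800
  night shift: 180 × 7.5 = 1350
  weekend shift: 140 × 9 = 1260
Adjusted estimate = 8560 / 900 = 9.51111 → 9.5.

9.5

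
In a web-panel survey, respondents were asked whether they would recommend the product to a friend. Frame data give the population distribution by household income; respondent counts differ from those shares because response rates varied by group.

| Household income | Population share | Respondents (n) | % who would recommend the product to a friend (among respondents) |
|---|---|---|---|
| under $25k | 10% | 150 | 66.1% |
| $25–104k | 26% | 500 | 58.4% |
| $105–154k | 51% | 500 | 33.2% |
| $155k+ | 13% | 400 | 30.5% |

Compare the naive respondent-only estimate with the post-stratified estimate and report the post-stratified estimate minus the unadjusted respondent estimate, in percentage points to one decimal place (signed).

-1.1 percentage points

Without adjustment, the pooled respondent share is:
  (150/1550)×66.1 + (500/1550)×58.4 + (500/1550)×33.2 + (400/1550)×30.5 = 43.8161%
Reweighting by population household income shares:
  0.1×66.1 + 0.26×58.4 + 0.51×33.2 + 0.13×30.5 = 42.691%
Difference = 42.691 − 43.8161 = -1.1251 pp.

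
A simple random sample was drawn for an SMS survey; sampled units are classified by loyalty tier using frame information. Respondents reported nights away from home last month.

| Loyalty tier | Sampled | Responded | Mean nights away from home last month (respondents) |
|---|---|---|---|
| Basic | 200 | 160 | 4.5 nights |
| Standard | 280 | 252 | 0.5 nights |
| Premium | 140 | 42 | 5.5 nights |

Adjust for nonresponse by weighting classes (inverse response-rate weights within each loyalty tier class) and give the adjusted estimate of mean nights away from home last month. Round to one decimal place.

2.9

Response rates by class: Basic 160/200 = 80%, Standard 252/280 = 90%, Premium 42/140 = 30%.
Weighting each respondent by the inverse class response rate inflates each class back to its sampled size, so the class weight is n_sampled:
  Basic: 200 × 4.5 = 900
  Standard: 280 × 0.5 = 140
  Premium: 140 × 5.5 = 770
Adjusted estimate = 1810 / 620 = 2.91935 → 2.9.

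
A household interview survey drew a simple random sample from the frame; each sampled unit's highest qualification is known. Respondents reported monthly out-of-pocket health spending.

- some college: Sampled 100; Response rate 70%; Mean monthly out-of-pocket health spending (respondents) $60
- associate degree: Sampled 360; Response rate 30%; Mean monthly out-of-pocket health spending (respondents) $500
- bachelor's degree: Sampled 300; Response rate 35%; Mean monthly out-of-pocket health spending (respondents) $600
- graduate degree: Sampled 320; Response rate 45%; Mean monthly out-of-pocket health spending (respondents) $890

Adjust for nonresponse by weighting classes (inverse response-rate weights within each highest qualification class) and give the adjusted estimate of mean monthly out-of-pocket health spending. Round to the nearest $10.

Each respondent's weight = sampled/responded in their class; summing within a class gives n_sampled, so:
  some college: 100 × 60 = 6000
  associate degree: 360 × 500 = 180,000
  bachelor's degree: 300 × 600 = 180,000
  graduate degree: 320 × 890 = 284,800
Adjusted estimate = 650,800 / 1,080 = 602.593 → $600.

$600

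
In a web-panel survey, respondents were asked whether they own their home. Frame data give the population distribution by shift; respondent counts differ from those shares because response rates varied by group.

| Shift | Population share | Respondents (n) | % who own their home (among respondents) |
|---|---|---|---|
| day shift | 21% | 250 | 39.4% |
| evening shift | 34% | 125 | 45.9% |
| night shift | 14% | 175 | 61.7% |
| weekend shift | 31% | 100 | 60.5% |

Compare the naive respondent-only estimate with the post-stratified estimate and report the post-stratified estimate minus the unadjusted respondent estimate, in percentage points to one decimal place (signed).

+1.4 percentage points

Unadjusted (pooled respondent) estimate weights by respondent counts:
  (250/650)×39.4 + (125/650)×45.9 + (175/650)×61.7 + (100/650)×60.5 = 49.9%
Reweighting by population shift shares:
  0.21×39.4 + 0.34×45.9 + 0.14×61.7 + 0.31×60.5 = 51.273%
Difference = 51.273 − 49.9 = 1.373 pp.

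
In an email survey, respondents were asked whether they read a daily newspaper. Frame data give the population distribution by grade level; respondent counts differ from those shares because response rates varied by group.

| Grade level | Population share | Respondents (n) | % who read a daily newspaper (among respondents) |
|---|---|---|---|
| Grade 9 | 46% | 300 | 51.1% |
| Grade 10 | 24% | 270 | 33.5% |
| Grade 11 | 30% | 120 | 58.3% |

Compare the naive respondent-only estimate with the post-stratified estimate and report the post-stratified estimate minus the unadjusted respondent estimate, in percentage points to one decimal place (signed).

Without adjustment, the pooled respondent share is:
  (300/690)×51.1 + (270/690)×33.5 + (120/690)×58.3 = 45.4652%
Post-stratifying to population shares instead:
  0.46×51.1 + 0.24×33.5 + 0.3×58.3 = 49.036%
Difference = 49.036 − 45.4652 = 3.5708 pp.

+3.6 percentage points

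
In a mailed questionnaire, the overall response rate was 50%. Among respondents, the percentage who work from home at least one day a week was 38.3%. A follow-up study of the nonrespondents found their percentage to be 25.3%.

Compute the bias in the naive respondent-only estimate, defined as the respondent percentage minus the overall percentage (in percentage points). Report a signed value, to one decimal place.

+6.5 percentage points

Nonresponse fraction = 1 − 0.5 = 0.5.
Bias = (nonresponse fraction) × (respondent percentage − nonrespondent percentage)
     = 0.5 × (38.3 − 25.3) = 0.5 × 13 = 6.5.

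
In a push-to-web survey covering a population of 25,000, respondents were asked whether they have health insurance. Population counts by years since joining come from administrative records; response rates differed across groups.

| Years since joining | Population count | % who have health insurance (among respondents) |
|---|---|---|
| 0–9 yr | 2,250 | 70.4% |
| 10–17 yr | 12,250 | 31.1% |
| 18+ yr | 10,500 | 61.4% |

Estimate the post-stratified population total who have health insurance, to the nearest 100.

Apply each group's respondent rate to its population count:
  0–9 yr: 2,250 × 70.4% = 1584
  10–17 yr: 12,250 × 31.1% = 3809.75
  18+ yr: 10,500 × 61.4% = 6447
Estimated total = 11840.8 → 11,800.

11,800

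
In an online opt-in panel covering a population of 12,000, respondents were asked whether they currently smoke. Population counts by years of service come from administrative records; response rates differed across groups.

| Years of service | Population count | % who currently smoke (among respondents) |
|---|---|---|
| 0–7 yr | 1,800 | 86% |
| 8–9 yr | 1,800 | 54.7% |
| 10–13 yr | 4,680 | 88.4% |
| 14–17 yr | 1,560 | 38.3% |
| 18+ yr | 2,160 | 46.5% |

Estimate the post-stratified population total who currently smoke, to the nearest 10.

8,270

Apply each group's respondent rate to its population count:
  0–7 yr: 1,800 × 86% = 1548
  8–9 yr: 1,800 × 54.7% = 984.6
  10–13 yr: 4,680 × 88.4% = 4137.12
  14–17 yr: 1,560 × 38.3% = 597.48
  18+ yr: 2,160 × 46.5% = 1004.4
Estimated total = 8271.6 → 8,270.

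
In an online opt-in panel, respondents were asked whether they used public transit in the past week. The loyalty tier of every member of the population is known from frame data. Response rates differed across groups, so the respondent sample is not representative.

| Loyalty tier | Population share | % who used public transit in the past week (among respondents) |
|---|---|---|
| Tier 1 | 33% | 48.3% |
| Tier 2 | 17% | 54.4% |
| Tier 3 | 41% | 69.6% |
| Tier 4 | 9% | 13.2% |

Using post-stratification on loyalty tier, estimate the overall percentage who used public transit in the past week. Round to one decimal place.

Post-stratification weights by population share, not respondent share:
  Tier 1: 0.33 × 48.3 = 15.939
  Tier 2: 0.17 × 54.4 = 9.248
  Tier 3: 0.41 × 69.6 = 28.536
  Tier 4: 0.09 × 13.2 = 1.188
Post-stratified estimate = 54.911 → 54.9%.

54.9%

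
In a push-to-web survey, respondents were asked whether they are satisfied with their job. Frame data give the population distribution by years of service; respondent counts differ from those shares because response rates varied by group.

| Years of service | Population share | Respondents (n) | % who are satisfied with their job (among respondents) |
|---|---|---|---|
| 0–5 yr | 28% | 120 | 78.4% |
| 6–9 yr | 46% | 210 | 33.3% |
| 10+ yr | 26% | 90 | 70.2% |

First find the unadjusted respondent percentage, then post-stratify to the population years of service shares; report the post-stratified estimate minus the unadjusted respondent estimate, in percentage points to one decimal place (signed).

Without adjustment, the pooled respondent share is:
  (120/420)×78.4 + (210/420)×33.3 + (90/420)×70.2 = 54.0929%
Post-stratified estimate weights by population shares:
  0.28×78.4 + 0.46×33.3 + 0.26×70.2 = 55.522%
Difference = 55.522 − 54.0929 = 1.4291 pp.

+1.4 percentage points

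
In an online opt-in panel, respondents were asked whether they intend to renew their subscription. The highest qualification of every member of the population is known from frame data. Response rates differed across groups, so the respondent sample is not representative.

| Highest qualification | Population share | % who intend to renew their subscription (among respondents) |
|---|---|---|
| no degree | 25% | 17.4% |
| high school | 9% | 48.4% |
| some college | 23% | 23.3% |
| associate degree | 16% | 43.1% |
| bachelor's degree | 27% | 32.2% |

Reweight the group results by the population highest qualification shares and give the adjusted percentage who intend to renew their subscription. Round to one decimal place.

Reweight to the known highest qualification distribution:
  no degree: 0.25 × 17.4 = 4.35
  high school: 0.09 × 48.4 = 4.356
  some college: 0.23 × 23.3 = 5.359
  associate degree: 0.16 × 43.1 = 6.896
  bachelor's degree: 0.27 × 32.2 = 8.694
Post-stratified estimate = 29.655 → 29.7%.

29.7%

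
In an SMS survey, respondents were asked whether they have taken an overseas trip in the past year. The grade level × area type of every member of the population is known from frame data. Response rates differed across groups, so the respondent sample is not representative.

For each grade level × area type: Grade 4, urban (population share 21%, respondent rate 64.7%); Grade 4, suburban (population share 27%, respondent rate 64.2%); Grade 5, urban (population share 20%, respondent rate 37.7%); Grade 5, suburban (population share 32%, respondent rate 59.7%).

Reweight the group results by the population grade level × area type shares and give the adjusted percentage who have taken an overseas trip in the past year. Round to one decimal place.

57.6%

Reweight to the known grade level × area type distribution:
  Grade 4, urban: 0.21 × 64.7 = 13.587
  Grade 4, suburban: 0.27 × 64.2 = 17.334
  Grade 5, urban: 0.2 × 37.7 = 7.54
  Grade 5, suburban: 0.32 × 59.7 = 19.104
Post-stratified estimate = 57.565 → 57.6%.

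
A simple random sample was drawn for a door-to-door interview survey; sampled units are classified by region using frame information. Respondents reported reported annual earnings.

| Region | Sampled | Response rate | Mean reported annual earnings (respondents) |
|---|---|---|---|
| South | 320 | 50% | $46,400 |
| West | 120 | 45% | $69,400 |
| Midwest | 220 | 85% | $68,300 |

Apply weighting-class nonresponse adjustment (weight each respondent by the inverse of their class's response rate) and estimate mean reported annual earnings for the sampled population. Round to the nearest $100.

$57,900

Each respondent's weight = sampled/responded in their class; summing within a class gives n_sampled, so:
  South: 320 × 46,400 = 14,848,000
  West: 120 × 69,400 = 8,328,000
  Midwest: 220 × 68,300 = 15,026,000
Adjusted estimate = 38,202,000 / 660 = 57881.8 → $57,900.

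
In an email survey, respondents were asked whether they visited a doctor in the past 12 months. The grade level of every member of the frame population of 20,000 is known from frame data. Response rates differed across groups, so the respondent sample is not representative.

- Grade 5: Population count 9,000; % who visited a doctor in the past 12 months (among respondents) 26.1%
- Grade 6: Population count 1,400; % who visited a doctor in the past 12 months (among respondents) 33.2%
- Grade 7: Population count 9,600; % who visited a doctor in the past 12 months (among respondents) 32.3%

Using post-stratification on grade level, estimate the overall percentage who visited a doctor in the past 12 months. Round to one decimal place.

Post-stratification weights by population share, not respondent share:
  Grade 5: (9,000/20,000) × 26.1 = 11.745
  Grade 6: (1,400/20,000) × 33.2 = 2.324
  Grade 7: (9,600/20,000) × 32.3 = 15.504
Post-stratified estimate = 29.573 → 29.6%.

29.6%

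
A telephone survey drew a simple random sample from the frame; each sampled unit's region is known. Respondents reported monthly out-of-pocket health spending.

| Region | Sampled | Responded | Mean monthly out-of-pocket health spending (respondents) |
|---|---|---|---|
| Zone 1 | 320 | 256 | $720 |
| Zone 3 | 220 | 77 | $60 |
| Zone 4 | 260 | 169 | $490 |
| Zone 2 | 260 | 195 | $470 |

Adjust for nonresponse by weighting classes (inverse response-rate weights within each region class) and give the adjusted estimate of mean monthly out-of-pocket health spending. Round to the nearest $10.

Response rates by class: Zone 1 256/320 = 80%, Zone 3 77/220 = 35%, Zone 4 169/260 = 65%, Zone 2 195/260 = 75%.
With weight = n_sampled/n_responded per class, the weighted class total is n_sampled:
  Zone 1: 320 × 720 = 230,400
  Zone 3: 220 × 60 = 13,200
  Zone 4: 260 × 490 = 127,400
  Zone 2: 260 × 470 = 122,200
Adjusted estimate = 493,200 / 1,060 = 465.283 → $470.

$470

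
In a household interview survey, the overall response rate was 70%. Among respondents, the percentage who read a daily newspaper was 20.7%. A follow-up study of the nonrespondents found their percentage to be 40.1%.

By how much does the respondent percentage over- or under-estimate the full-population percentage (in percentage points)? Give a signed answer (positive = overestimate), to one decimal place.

-5.8 percentage points

Nonresponse fraction = 1 − 0.7 = 0.3.
Bias = (nonresponse fraction) × (respondent percentage − nonrespondent percentage)
     = 0.3 × (20.7 − 40.1) = 0.3 × -19.4 = -5.82.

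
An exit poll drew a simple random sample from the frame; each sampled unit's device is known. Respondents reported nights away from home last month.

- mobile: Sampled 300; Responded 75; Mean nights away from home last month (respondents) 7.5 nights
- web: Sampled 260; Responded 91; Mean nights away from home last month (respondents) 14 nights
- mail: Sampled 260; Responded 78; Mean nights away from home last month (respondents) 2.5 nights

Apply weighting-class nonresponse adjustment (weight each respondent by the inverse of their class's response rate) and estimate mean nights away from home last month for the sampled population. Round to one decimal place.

Response rates by class: mobile 75/300 = 25%, web 91/260 = 35%, mail 78/260 = 30%.
With weight = n_sampled/n_responded per class, the weighted class total is n_sampled:
  mobile: 300 × 7.5 = 2250
  web: 260 × 14 = 3640
  mail: 260 × 2.5 = 650
Adjusted estimate = 6540 / 820 = 7.97561 → 8.0.

8.0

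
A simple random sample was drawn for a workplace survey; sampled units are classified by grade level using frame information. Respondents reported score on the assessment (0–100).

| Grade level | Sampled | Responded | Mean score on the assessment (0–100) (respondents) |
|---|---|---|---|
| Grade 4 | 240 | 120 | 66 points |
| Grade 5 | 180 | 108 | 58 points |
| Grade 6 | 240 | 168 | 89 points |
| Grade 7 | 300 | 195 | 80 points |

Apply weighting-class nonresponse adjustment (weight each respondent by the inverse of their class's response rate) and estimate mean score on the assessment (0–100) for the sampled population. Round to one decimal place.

Class response rates: Grade 4 120/240 = 50%, Grade 5 108/180 = 60%, Grade 6 168/240 = 70%, Grade 7 195/300 = 65%.
With weight = n_sampled/n_responded per class, the weighted class total is n_sampled:
  Grade 4: 240 × 66 = 15,840
  Grade 5: 180 × 58 = 10,440
  Grade 6: 240 × 89 = 21,360
  Grade 7: 300 × 80 = 24,000
Adjusted estimate = 71,640 / 960 = 74.625 → 74.6.

74.6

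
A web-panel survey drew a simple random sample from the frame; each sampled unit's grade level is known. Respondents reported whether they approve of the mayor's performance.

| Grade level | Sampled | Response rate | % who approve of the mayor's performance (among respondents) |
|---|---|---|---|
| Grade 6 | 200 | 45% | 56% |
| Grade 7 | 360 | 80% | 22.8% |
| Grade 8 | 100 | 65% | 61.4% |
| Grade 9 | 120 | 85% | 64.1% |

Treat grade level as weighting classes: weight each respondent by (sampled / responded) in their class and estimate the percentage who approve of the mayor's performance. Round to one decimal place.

42.6%

Inverse-response-rate weighting restores each class to its sampled count, so class totals weight by n_sampled:
  Grade 6: 200 × 56 = 11,200
  Grade 7: 360 × 22.8 = 8208
  Grade 8: 100 × 61.4 = 6140
  Grade 9: 120 × 64.1 = 7692
Adjusted estimate = 33,240 / 780 = 42.6154 → 42.6%.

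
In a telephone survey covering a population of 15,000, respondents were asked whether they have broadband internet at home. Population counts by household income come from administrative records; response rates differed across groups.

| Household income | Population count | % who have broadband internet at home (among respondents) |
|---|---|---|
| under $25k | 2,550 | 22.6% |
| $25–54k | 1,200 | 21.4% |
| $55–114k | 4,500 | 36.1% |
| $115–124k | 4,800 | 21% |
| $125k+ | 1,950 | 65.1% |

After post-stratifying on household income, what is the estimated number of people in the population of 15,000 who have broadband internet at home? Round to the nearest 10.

Each cell contributes its population count × the respondent rate:
  under $25k: 2,550 × 22.6% = 576.3
  $25–54k: 1,200 × 21.4% = 256.8
  $55–114k: 4,500 × 36.1% = 1624.5
  $115–124k: 4,800 × 21% = 1008
  $125k+: 1,950 × 65.1% = 1269.45
Estimated total = 4735.05 → 4,740.

4,740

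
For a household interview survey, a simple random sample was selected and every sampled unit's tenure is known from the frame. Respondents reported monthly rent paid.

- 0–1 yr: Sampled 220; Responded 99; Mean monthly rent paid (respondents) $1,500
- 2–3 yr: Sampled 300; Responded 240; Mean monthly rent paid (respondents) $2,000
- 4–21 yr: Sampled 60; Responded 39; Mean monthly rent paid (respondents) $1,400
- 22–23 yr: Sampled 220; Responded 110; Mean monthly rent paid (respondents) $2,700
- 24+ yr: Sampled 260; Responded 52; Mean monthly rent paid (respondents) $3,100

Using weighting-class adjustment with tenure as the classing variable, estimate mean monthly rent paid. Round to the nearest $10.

$2,280

Response rates by class: 0–1 yr 99/220 = 45%, 2–3 yr 240/300 = 80%, 4–21 yr 39/60 = 65%, 22–23 yr 110/220 = 50%, 24+ yr 52/260 = 20%.
Weighting each respondent by the inverse class response rate inflates each class back to its sampled size, so the class weight is n_sampled:
  0–1 yr: 220 × 1500 = 330,000
  2–3 yr: 300 × 2000 = 600,000
  4–21 yr: 60 × 1400 = 84,000
  22–23 yr: 220 × 2700 = 594,000
  24+ yr: 260 × 3100 = 806,000
Adjusted estimate = 2,414,000 / 1,060 = 2277.36 → $2,280.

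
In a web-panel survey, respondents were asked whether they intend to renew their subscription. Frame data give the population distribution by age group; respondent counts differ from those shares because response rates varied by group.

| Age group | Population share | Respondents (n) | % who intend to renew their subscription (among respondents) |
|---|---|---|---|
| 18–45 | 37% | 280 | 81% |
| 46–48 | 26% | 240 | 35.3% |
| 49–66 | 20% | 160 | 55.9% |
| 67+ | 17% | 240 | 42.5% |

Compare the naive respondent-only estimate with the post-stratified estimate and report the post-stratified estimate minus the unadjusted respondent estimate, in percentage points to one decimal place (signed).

+2.9 percentage points

Naive respondent-only estimate (weights = respondent counts):
  (280/920)×81 + (240/920)×35.3 + (160/920)×55.9 + (240/920)×42.5 = 54.6696%
Reweighting by population age group shares:
  0.37×81 + 0.26×35.3 + 0.2×55.9 + 0.17×42.5 = 57.553%
Difference = 57.553 − 54.6696 = 2.8834 pp.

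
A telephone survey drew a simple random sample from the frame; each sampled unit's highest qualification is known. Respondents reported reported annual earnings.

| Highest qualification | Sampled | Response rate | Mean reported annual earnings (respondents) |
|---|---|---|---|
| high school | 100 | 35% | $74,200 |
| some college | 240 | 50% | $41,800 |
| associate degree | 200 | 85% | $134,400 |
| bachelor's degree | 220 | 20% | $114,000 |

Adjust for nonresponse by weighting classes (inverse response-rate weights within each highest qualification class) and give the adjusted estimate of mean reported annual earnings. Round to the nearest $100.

Inverse-response-rate weighting restores each class to its sampled count, so class totals weight by n_sampled:
  high school: 100 × 74,200 = 7,420,000
  some college: 240 × 41,800 = 10,032,000
  associate degree: 200 × 134,400 = 26,880,000
  bachelor's degree: 220 × 114,000 = 25,080,000
Adjusted estimate = 69,412,000 / 760 = 91331.6 → $91,300.

$91,300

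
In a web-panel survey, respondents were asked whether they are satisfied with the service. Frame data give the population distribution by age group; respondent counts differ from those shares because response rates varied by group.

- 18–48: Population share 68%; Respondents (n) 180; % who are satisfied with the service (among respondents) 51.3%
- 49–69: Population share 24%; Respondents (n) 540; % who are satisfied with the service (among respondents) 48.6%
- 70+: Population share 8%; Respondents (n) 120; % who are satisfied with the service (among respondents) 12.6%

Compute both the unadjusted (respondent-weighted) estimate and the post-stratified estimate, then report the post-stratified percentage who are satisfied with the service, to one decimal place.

Naive respondent-only estimate (weights = respondent counts):
  (180/840)×51.3 + (540/840)×48.6 + (120/840)×12.6 = 44.0357%
Post-stratified estimate weights by population shares:
  0.68×51.3 + 0.24×48.6 + 0.08×12.6 = 47.556%

47.6%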